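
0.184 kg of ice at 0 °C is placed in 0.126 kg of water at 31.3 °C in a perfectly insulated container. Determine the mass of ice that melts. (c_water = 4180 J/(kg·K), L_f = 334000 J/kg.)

Cooling the water to 0 °C releases 0.126×4180×31.3 = 16485 J.
Melting all 0.184 kg of ice would need 0.184×334000 = 61456 J.
That's not enough to melt it all — equilibrium is at 0 °C with ice remaining.
Mass melted = 16485/334000 ≈ 0.04936 kg.

m_melted ≈ 0.0494 kg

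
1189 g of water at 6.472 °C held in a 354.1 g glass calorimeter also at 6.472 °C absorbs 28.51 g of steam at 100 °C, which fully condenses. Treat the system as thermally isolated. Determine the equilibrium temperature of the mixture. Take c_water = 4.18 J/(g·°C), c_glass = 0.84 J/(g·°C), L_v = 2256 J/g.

Energy balance with sensible and latent terms:
condense steam: −28.51×2256 = −64319
  condensed water 100 °C→T: 119.17(T − 100)
  original water: 4970(T − 6.472)
  glass cup: 354.1×0.84×(T − 6.472) = 297.44(T − 6.472)
5386.6 T = 64319 + 11917 + 34091 = 110327
T ≈ 20.48 °C, under the boiling point, so the assumption holds.

T_f ≈ 20.5 °C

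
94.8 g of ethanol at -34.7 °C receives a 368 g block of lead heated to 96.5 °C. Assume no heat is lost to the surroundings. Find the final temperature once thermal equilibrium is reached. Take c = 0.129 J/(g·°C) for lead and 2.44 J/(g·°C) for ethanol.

T_f ≈ -12.4 °C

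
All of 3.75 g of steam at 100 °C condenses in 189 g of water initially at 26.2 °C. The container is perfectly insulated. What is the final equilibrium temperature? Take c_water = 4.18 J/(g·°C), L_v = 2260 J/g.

T_f ≈ 38.2 °C

Energy balance with sensible and latent terms:
steam→water at 100 °C releases m L_v = 3.75×2260 = 8475; condensed water 100 °C→T: 15.67(T − 100); original water: 790.02(T − 26.2)
805.69 T = 8475 + 1567.5 + 20699 = 30741
T ≈ 38.15 °C (< 100 °C, so full condensation is consistent).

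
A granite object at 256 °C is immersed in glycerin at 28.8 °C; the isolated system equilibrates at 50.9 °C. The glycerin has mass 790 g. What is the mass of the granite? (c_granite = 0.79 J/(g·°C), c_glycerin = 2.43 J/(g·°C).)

m ≈ 262 g

Energy conservation, ΣQ = 0:
m·0.79·(50.9 − 256) + 790·2.43·(50.9 − 28.8) = 0
-162.03 m = -42425
m = -42425/-162.03 ≈ 261.8 g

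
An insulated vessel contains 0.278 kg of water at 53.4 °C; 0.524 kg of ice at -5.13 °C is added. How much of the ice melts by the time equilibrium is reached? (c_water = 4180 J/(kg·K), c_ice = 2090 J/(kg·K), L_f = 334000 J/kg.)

Heat available from the water dropping to 0 °C: 0.278×4180×53.4 = 62053 J.
Warming the ice to 0 °C takes 0.524×2090×5.13 = 5618.2 J, leaving 56435 J for melting.
To melt every bit of ice: 0.524×334000 = 175016 J.
That's not enough to melt it all — equilibrium is at 0 °C with ice remaining.
Mass melted = 56435/334000 ≈ 0.169 kg.

m_melted ≈ 0.169 kg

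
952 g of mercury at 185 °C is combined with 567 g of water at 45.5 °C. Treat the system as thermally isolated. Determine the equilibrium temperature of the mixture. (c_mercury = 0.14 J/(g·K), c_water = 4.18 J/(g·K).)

T_f ≈ 52.9 °C

Net heat exchanged in the isolated system is zero:
952×0.14×(T − 185) + 567×4.18×(T − 45.5) = 0
133.28(T − 185) + 2370.1(T − 45.5) = 0
(133.28 + 2370.1) T = 133.28×185 + 2370.1×45.5
T ≈ 52.93 °C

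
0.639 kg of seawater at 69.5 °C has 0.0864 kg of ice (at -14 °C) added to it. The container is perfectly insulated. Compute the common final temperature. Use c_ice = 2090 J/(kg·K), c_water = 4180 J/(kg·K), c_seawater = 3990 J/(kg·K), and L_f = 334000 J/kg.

Heat gained plus heat lost sum to zero:
ice -14→0 °C: 0.0864·2090·14 = 2528.1; melt ice: 0.0864·334000 = 28858; meltwater 0→T: 0.0864·4180·T = 361.15 T; seawater: 2549.6(T − 69.5)
2910.8 T = 177198 − 31386 = 145812
T ≈ 50.09 °C — above 0 °C, consistent with complete melting.

T_f ≈ 50.1 °C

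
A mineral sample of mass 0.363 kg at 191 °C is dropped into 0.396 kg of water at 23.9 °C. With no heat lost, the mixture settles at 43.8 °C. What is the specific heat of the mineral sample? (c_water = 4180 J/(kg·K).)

Taking heat into each body as positive, Σ m c ΔT = 0:
0.363·c·(43.8 − 191) + 0.396·4180·(43.8 − 23.9) = 0
-53.43 c = -32940
c = -32940/-53.43 ≈ 616.5 J/(kg·K)

c ≈ 616 J/(kg·K)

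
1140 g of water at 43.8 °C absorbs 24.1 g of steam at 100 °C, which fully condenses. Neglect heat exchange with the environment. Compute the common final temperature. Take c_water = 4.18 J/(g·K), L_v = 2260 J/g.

T_f ≈ 56.2 °C

Sum of m c ΔT and latent-heat terms is zero:
condense steam: −24.1·2260 = −54466; condensed water 100 °C→T: 100.74(T − 100); original water: 4765.2(T − 43.8)
4865.9 T = 54466 + 10074 + 208716 = 273256
T ≈ 56.16 °C, under the boiling point, so the assumption holds.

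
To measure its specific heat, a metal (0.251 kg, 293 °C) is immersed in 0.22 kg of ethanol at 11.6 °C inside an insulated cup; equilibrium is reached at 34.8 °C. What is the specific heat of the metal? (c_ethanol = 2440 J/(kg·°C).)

c ≈ 192 J/(kg·°C)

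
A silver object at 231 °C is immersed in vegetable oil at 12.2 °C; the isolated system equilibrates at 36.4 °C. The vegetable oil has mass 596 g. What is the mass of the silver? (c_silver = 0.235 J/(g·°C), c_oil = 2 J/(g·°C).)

m ≈ 631 g

|Q_silver| = |Q_oil|:
m·0.235·(231 − 36.4) = 596·2·(36.4 − 12.2)
45.73 m = 28846  ⇒  m ≈ 630.8 g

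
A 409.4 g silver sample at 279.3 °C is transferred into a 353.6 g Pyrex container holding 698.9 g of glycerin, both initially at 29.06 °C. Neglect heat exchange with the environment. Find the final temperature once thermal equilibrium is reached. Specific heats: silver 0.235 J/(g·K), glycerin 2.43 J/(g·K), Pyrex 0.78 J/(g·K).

T_f ≈ 40.7 °C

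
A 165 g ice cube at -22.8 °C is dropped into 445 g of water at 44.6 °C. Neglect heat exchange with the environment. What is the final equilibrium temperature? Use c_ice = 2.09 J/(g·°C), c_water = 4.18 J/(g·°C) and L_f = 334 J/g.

Conservation of energy gives ΣQ = 0:
ice -22.8→0 °C: 165·2.09·22.8 = 7862.6; latent heat to melt: 165·334 = 55110; meltwater 0→T: 165·4.18·T = 689.7 T; water: 1860.1(T − 44.6)
2549.8 T = 82960 − 62973 = 19988
T ≈ 7.84 °C — above 0 °C, consistent with complete melting.

T_f ≈ 7.8 °C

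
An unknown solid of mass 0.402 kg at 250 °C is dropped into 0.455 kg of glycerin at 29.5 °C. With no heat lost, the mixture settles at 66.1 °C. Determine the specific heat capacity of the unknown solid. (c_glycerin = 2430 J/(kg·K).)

c ≈ 547 J/(kg·K)

Taking heat into each body as positive, Σ m c ΔT = 0:
0.402×c×(66.1 − 250) + 0.455×2430×(66.1 − 29.5) = 0
-73.93 c = -40467
c = -40467/-73.93 ≈ 547.4 J/(kg·K)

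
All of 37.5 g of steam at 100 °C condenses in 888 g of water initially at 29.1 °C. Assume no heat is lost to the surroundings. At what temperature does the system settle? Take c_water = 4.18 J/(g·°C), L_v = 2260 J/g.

Setting the total heat transfer to zero:
latent heat released on condensation: 37.5·2260 = 84750
  condensed water 100 °C→T: 156.75(T − 100)
  water warms: 888·4.18·(T − 29.1) = 3711.8(T − 29.1)
3868.6 T = 84750 + 15675 + 108015 = 208440
T ≈ 53.88 °C — below 100 °C, confirming all the steam condensed.

T_f ≈ 53.9 °C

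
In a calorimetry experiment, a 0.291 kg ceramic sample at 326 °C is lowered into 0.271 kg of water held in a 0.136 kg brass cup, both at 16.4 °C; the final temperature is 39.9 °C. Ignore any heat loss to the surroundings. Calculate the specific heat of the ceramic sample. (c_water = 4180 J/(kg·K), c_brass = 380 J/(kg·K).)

Setting the total heat transfer to zero:
0.291×c×(39.9 − 326) + 0.271×4180×(39.9 − 16.4) + 0.136×380×(39.9 − 16.4) = 0
-83.26 c = -27835
c = -27835/-83.26 ≈ 334.3 J/(kg·K)

c ≈ 334 J/(kg·K)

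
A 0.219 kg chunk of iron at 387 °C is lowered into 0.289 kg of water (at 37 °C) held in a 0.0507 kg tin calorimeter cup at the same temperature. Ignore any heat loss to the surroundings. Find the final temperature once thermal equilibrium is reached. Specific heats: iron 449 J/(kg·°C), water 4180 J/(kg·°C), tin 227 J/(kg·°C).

Heat gained plus heat lost sum to zero:
0.219*449*(T − 387) + 0.289*4180*(T − 37) + 0.0507*227*(T − 37) = 0
98.33(T − 387) + 1208(T − 37) + 11.51(T − 37) = 0
(98.33 + 1208 + 11.51) T = 98.33*387 + 1208*37 + 11.51*37
T = 83177/1317.9 ≈ 63.11 °C

T_f ≈ 63.1 °C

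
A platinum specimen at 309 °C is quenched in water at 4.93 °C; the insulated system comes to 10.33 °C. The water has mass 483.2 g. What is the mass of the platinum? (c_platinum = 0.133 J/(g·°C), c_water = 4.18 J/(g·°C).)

m ≈ 275 g

|Q_platinum| = |Q_water|:
m·0.133·(309 − 10.33) = 483.2·4.18·(10.33 − 4.93)
39.72 m = 10907  ⇒  m ≈ 274.6 g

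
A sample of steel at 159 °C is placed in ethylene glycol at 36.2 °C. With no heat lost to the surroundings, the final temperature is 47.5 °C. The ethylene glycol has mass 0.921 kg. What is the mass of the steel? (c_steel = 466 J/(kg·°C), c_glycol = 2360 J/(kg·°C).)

m ≈ 0.473 kg

Setting the total heat transfer to zero:
m×466×(47.5 − 159) + 0.921×2360×(47.5 − 36.2) = 0
-51959 m = -24561
m = -24561/-51959 ≈ 0.4727 kg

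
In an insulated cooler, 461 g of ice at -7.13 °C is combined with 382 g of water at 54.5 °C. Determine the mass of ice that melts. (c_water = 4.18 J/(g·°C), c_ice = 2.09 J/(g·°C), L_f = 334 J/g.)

m_melted ≈ 240 g

Cooling the water to 0 °C releases 382×4.18×54.5 = 87023 J.
Warming the ice to 0 °C takes 461×2.09×7.13 = 6869.7 J, leaving 80154 J for melting.
Melting all 461 g of ice would need 461×334 = 153974 J.
80154 J < 153974 J, so only part of the ice melts and the system sits at 0 °C.
m_melted×334 = 80154  ⇒  m_melted ≈ 240 g.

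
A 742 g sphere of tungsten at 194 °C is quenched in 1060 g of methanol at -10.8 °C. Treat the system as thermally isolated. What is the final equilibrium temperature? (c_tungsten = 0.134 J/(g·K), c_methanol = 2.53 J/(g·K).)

T_f ≈ -3.5 °C

Setting the total heat transfer to zero:
742·0.134·(T − 194) + 1060·2.53·(T − (-10.8)) = 0
(99.43 + 2681.8) T = 99.43·194 + 2681.8·(-10.8)
T = -9674.4/2781.2 ≈ -3.48 °C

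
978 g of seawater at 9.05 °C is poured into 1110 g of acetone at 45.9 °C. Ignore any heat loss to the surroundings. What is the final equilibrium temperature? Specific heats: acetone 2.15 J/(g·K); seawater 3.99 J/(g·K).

T_f ≈ 23.0 °C

T_f is the heat-capacity-weighted average of the initial temperatures:
T_f = (2386.5×45.9 + 3902.2×9.05) / (2386.5 + 3902.2)
    = 144855 / 6288.7 ≈ 23.03 °C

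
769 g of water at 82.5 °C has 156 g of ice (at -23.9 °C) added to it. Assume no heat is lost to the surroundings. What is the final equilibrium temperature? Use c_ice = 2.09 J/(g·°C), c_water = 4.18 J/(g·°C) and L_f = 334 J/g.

T_f ≈ 53.1 °C

Sum of m c ΔT and latent-heat terms is zero:
ice -23.9→0 °C: 156·2.09·23.9 = 7792.4
  latent heat to melt: 156·334 = 52104
  warm the meltwater: 652.08 T
  water cools: 769·4.18·(T − 82.5) = 3214.4(T − 82.5)
3866.5 T = 265190 − 59896 = 205293
T ≈ 53.10 °C. Since T > 0 °C, the all-ice-melts assumption holds.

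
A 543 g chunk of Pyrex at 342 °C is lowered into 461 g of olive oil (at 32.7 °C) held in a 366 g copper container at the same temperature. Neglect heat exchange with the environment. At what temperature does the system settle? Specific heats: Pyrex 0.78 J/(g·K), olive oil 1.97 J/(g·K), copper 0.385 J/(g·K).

T_f ≈ 121.7 °C

Energy conservation, ΣQ = 0:
543·0.78·(T − 342) + 461·1.97·(T − 32.7) + 366·0.385·(T − 32.7) = 0
1472.6 T = 179156
T ≈ 121.66 °C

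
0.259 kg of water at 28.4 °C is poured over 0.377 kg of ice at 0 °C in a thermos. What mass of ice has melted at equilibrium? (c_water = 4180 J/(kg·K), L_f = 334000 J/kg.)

m_melted ≈ 0.0921 kg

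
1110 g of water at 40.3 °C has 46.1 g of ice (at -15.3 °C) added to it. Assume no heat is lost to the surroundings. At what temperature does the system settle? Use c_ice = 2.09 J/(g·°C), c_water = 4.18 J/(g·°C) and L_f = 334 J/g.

Let T be the final temperature. ΣQ_i = 0:
warm ice to 0 °C: 46.1×2.09×(0 − (-15.3)) = 1474.1; melt ice: 46.1×334 = 15397; warm the meltwater: 192.7 T; water: 4639.8(T − 40.3)
4832.5 T = 186984 − 16872 = 170112
T ≈ 35.20 °C (positive, so assuming full melt was valid).

T_f ≈ 35.2 °C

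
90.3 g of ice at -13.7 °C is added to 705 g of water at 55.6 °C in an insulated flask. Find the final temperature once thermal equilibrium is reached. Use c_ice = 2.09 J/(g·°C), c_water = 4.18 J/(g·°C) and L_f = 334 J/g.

T_f ≈ 39.4 °C

Sum of m c ΔT and latent-heat terms is zero:
ice -13.7→0 °C: 90.3·2.09·13.7 = 2585.6
  melt ice: 90.3·334 = 30160
  meltwater 0→T: 90.3·4.18·T = 377.45 T
  water: 2946.9(T − 55.6)
3324.4 T = 163848 − 32746 = 131102
T ≈ 39.44 °C — above 0 °C, consistent with complete melting.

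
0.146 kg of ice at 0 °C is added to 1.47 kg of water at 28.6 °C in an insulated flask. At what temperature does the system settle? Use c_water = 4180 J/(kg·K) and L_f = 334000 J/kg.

Let T be the final temperature. ΣQ_i = 0:
fusion: m_ice L_f = 0.146·334000 = 48764; meltwater 0→T: 0.146·4180·T = 610.28 T; water cools: 1.47·4180·(T − 28.6) = 6144.6(T − 28.6)
6754.9 T = 175736 − 48764 = 126972
T ≈ 18.80 °C. Since T > 0 °C, the all-ice-melts assumption holds.

T_f ≈ 18.8 °C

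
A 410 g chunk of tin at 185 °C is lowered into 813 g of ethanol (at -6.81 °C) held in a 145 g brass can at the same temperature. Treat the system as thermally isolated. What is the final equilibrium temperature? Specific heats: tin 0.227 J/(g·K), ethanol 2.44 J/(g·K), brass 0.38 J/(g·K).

T_f ≈ 1.6 °C

With ΣQ=0 the equilibrium temperature is the m·c-weighted mean:
T_f = (93.07*185 + 1983.7*(-6.81) + 55.1*(-6.81)) / (93.07 + 1983.7 + 55.1)
    = 3333.6 / 2131.9 ≈ 1.56 °C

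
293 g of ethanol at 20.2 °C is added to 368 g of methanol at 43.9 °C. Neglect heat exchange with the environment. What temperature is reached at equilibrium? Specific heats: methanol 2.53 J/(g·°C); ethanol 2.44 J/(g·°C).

T_f ≈ 33.6 °C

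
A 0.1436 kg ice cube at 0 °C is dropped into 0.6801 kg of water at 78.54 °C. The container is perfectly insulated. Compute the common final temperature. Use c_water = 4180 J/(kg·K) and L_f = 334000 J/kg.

Sum of m c ΔT and latent-heat terms is zero:
fusion: m_ice L_f = 0.1436×334000 = 47962; meltwater 0→T: 0.1436×4180×T = 600.25 T; water cools: 0.6801×4180×(T − 78.54) = 2842.8(T − 78.54)
3443.1 T = 223275 − 47962 = 175313
T ≈ 50.92 °C — above 0 °C, consistent with complete melting.

T_f ≈ 50.9 °C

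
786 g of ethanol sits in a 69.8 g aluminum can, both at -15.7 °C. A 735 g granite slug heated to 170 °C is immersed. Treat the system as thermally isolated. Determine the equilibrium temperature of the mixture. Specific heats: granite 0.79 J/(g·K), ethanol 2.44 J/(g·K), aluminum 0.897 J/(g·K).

T_f ≈ 26.4 °C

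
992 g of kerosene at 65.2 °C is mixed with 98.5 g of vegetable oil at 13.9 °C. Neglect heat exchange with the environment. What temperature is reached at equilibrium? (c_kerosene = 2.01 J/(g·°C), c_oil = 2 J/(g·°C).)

T_f ≈ 60.6 °C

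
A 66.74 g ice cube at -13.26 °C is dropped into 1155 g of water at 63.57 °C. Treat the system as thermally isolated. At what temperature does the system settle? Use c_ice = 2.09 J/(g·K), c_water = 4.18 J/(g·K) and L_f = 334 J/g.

T_f ≈ 55.4 °C

Energy conservation, ΣQ = 0:
warm ice to 0 °C: 66.74·2.09·(0 − (-13.26)) = 1849.6; fusion: m_ice L_f = 66.74·334 = 22291; warm the meltwater: 278.97 T; water: 4827.9(T − 63.57)
5106.9 T = 306910 − 24141 = 282769
T ≈ 55.37 °C. Since T > 0 °C, the all-ice-melts assumption holds.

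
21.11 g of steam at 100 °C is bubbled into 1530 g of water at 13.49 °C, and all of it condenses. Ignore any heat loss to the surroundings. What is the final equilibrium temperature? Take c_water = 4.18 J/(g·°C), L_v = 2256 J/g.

Heat gained plus heat lost sum to zero:
condense steam: −21.11×2256 = −47624; condensed water 100 °C→T: 88.24(T − 100); water warms: 1530×4.18×(T − 13.49) = 6395.4(T − 13.49)
6483.6 T = 47624 + 8824 + 86274 = 142722
T ≈ 22.01 °C (< 100 °C, so full condensation is consistent).

T_f ≈ 22.0 °C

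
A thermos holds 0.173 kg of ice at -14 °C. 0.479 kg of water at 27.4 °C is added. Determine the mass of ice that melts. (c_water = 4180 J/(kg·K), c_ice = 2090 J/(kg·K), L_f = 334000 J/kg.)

m_melted ≈ 0.149 kg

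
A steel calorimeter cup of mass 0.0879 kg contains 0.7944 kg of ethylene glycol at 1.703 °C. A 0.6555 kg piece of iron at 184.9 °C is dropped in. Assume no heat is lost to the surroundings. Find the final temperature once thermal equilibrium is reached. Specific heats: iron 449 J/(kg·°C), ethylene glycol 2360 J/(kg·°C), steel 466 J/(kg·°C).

T_f ≈ 26.1 °C

Heat gained plus heat lost sum to zero:
0.6555×449×(T − 184.9) + 0.7944×2360×(T − 1.703) + 0.0879×466×(T − 1.703) = 0
(294.32 + 1874.8 + 40.96) T = 294.32×184.9 + 1874.8×1.703 + 40.96×1.703
T = 57682/2210.1 ≈ 26.10 °C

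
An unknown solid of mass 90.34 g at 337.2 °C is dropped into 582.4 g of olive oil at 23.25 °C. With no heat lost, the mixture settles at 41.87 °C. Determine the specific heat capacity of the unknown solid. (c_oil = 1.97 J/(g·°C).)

c ≈ 0.801 J/(g·°C)

Energy conservation, ΣQ = 0:
90.34·c·(41.87 − 337.2) + 582.4·1.97·(41.87 − 23.25) = 0
-26680 c = -21363
c = -21363/-26680 ≈ 0.8007 J/(g·°C)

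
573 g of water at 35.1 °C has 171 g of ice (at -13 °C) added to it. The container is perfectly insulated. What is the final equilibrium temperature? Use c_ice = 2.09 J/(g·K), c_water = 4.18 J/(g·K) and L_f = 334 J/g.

T_f ≈ 7.2 °C

Let T be the final temperature. ΣQ_i = 0:
ice -13→0 °C: 171×2.09×13 = 4646.1
  latent heat to melt: 171×334 = 57114
  meltwater 0→T: 171×4.18×T = 714.78 T
  water cools: 573×4.18×(T − 35.1) = 2395.1(T − 35.1)
3109.9 T = 84069 − 61760 = 22309
T ≈ 7.17 °C (positive, so assuming full melt was valid).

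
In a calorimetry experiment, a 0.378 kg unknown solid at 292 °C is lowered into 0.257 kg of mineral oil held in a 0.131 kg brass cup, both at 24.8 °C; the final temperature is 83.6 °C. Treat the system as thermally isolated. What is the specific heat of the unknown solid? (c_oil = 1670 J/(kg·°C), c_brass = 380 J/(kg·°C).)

c ≈ 358 J/(kg·°C)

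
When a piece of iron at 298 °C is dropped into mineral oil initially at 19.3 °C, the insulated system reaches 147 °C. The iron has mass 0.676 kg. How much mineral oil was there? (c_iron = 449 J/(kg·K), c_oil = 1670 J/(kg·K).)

Heat lost by the iron = heat gained by the oil:
0.676·449·(298 − 147) = m·1670·(147 − 19.3)
213259 m = 45832  ⇒  m ≈ 0.2149 kg

m ≈ 0.215 kg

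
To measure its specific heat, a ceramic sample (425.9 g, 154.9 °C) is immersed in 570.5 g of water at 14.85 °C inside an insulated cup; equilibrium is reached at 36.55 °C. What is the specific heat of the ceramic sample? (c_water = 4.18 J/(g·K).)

Conservation of energy gives ΣQ = 0:
425.9·c·(36.55 − 154.9) + 570.5·4.18·(36.55 − 14.85) = 0
-50405 c = -51748
c = -51748/-50405 ≈ 1.027 J/(g·K)

c ≈ 1.03 J/(g·K)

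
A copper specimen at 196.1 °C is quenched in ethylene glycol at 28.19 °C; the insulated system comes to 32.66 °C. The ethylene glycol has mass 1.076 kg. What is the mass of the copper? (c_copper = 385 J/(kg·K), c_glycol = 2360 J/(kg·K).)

|Q_copper| = |Q_glycol|:
m·385·(196.1 − 32.66) = 1.076·2360·(32.66 − 28.19)
62924 m = 11351  ⇒  m ≈ 0.1804 kg

m ≈ 0.18 kg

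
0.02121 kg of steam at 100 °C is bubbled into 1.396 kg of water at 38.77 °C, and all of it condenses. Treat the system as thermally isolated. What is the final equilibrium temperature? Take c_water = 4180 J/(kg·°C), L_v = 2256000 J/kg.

T_f ≈ 47.8 °C

Energy balance with sensible and latent terms:
latent heat released on condensation: 0.02121·2256000 = 47850; condensate cools 100→T: 0.02121·4180·(T − 100) = 88.66(T − 100); water warms: 1.396·4180·(T − 38.77) = 5835.3(T − 38.77)
5923.9 T = 47850 + 8865.8 + 226234 = 282949
T ≈ 47.76 °C, under the boiling point, so the assumption holds.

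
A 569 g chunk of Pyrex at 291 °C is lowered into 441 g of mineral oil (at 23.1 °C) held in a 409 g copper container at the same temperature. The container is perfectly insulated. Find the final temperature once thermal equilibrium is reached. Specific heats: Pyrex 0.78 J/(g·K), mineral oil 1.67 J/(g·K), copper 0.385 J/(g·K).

T_f ≈ 112.0 °C

Net heat exchanged in the isolated system is zero:
569*0.78*(T − 291) + 441*1.67*(T − 23.1) + 409*0.385*(T − 23.1) = 0
443.82(T − 291) + 736.47(T − 23.1) + 157.47(T − 23.1) = 0
(443.82 + 736.47 + 157.47) T = 443.82*291 + 736.47*23.1 + 157.47*23.1
T ≈ 111.98 °C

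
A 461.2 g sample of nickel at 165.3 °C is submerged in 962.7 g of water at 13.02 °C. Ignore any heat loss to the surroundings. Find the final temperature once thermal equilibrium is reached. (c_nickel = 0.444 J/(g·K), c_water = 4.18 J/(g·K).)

Setting the total heat transfer to zero:
461.2×0.444×(T − 165.3) + 962.7×4.18×(T − 13.02) = 0
204.77(T − 165.3) + 4024.1(T − 13.02) = 0
4228.9 T = 86243
T ≈ 20.39 °C

T_f ≈ 20.4 °C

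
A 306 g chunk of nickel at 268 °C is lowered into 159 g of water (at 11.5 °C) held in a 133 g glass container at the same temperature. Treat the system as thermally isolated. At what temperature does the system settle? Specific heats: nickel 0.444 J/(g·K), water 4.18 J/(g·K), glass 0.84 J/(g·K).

Let T be the final temperature. ΣQ_i = 0:
306·0.444·(T − 268) + 159·4.18·(T − 11.5) + 133·0.84·(T − 11.5) = 0
135.86(T − 268) + 664.62(T − 11.5) + 111.72(T − 11.5) = 0
(135.86 + 664.62 + 111.72) T = 135.86·268 + 664.62·11.5 + 111.72·11.5
T ≈ 49.70 °C

T_f ≈ 49.7 °C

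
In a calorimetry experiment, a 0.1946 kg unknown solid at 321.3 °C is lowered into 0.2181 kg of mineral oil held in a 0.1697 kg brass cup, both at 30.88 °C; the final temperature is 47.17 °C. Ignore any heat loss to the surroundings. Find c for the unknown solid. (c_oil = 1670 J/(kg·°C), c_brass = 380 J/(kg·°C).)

c ≈ 131 J/(kg·°C)

Net heat exchanged in the isolated system is zero:
0.1946·c·(47.17 − 321.3) + 0.2181·1670·(47.17 − 30.88) + 0.1697·380·(47.17 − 30.88) = 0
-53.35 c = -6983.7
c = -6983.7/-53.35 ≈ 130.9 J/(kg·°C)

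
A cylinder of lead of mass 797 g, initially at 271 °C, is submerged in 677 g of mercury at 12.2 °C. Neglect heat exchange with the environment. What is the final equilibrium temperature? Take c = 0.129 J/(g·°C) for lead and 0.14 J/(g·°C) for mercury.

T_f ≈ 146.9 °C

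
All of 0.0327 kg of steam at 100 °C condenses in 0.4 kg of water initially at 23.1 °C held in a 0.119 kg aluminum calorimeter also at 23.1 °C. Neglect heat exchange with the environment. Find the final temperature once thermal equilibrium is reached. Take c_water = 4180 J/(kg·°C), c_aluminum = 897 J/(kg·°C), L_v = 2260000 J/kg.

T_f ≈ 67.2 °C

Setting the total heat transfer to zero:
latent heat released on condensation: 0.0327·2260000 = 73902; condensate cools 100→T: 0.0327·4180·(T − 100) = 136.69(T − 100); water warms: 0.4·4180·(T − 23.1) = 1672(T − 23.1); aluminum cup: 0.119·897·(T − 23.1) = 106.74(T − 23.1)
1915.4 T = 73902 + 13669 + 41089 = 128660
T ≈ 67.17 °C (< 100 °C, so full condensation is consistent).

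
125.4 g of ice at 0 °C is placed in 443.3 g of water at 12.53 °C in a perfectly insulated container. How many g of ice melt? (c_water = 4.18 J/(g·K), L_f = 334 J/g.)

m_melted ≈ 69.5 g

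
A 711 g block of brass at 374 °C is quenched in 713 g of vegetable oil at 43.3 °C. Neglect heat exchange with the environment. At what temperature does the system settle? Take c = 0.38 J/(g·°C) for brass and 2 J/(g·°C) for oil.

Setting the total heat transfer to zero:
711×0.38×(T − 374) + 713×2×(T − 43.3) = 0
270.18(T − 374) + 1426(T − 43.3) = 0
(270.18 + 1426) T = 270.18×374 + 1426×43.3
T ≈ 95.98 °C

T_f ≈ 96.0 °C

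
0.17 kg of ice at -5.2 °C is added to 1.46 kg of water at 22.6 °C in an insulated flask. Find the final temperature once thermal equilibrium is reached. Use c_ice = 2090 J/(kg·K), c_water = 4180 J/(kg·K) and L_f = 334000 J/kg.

T_f ≈ 11.6 °C

Taking heat into each body as positive, Σ m c ΔT = 0:
ice -5.2→0 °C: 0.17·2090·5.2 = 1847.6; melt ice: 0.17·334000 = 56780; warm the meltwater: 710.6 T; water: 6102.8(T − 22.6)
6813.4 T = 137923 − 58628 = 79296
T ≈ 11.64 °C — above 0 °C, consistent with complete melting.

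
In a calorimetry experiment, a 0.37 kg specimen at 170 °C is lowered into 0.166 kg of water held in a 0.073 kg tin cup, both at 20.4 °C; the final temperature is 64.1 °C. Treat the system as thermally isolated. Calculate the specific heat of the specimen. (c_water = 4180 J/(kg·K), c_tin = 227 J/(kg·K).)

c ≈ 792 J/(kg·K)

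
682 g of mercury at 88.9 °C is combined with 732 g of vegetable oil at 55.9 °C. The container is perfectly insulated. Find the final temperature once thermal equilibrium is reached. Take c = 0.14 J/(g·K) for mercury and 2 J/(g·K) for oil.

Setting the total heat transfer to zero:
682×0.14×(T − 88.9) + 732×2×(T − 55.9) = 0
1559.5 T = 90326
T ≈ 57.92 °C

T_f ≈ 57.9 °C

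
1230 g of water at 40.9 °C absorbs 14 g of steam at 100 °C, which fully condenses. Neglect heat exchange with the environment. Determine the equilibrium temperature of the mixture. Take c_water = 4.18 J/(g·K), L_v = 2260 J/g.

T_f ≈ 47.6 °C

Net heat exchanged in the isolated system is zero:
latent heat released on condensation: 14·2260 = 31640; condensate cools 100→T: 14·4.18·(T − 100) = 58.52(T − 100); original water: 5141.4(T − 40.9)
5199.9 T = 31640 + 5852 + 210283 = 247775
T ≈ 47.65 °C, under the boiling point, so the assumption holds.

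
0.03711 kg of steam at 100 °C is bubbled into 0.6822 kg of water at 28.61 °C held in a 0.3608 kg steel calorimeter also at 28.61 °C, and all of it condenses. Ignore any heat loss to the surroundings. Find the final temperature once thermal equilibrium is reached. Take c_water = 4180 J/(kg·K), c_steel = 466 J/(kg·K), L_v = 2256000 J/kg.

Let T be the final temperature. ΣQ_i = 0:
steam→water at 100 °C releases m L_v = 0.03711·2256000 = 83720
  condensed water 100 °C→T: 155.12(T − 100)
  water warms: 0.6822·4180·(T − 28.61) = 2851.6(T − 28.61)
  steel cup: 0.3608·466·(T − 28.61) = 168.13(T − 28.61)
3174.8 T = 83720 + 15512 + 86394 = 185627
T ≈ 58.47 °C (< 100 °C, so full condensation is consistent).

T_f ≈ 58.5 °C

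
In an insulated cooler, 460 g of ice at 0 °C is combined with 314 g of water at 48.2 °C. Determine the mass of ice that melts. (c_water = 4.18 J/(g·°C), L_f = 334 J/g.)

Heat available from the water dropping to 0 °C: 314·4.18·48.2 = 63263 J.
Melting all 460 g of ice would need 460·334 = 153640 J.
Since 63263 < 153640 J, not all the ice melts; equilibrium is at 0 °C.
m_melted·334 = 63263  ⇒  m_melted ≈ 189.4 g.

m_melted ≈ 189 g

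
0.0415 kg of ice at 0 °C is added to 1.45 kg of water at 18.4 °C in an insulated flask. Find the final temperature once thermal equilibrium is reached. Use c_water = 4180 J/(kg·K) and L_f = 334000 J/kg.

Energy conservation, ΣQ = 0:
latent heat to melt: 0.0415×334000 = 13861; meltwater 0→T: 0.0415×4180×T = 173.47 T; water cools: 1.45×4180×(T − 18.4) = 6061(T − 18.4)
6234.5 T = 111522 − 13861 = 97661
T ≈ 15.66 °C. Since T > 0 °C, the all-ice-melts assumption holds.

T_f ≈ 15.7 °C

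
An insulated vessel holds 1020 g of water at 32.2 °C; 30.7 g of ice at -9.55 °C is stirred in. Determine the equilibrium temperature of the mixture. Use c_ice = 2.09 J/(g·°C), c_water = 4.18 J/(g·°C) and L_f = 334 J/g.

T_f ≈ 28.8 °C

Net heat exchanged in the isolated system is zero:
warm ice to 0 °C: 30.7·2.09·(0 − (-9.55)) = 612.76; melt ice: 30.7·334 = 10254; meltwater 0→T: 30.7·4.18·T = 128.33 T; water: 4263.6(T − 32.2)
4391.9 T = 137288 − 10867 = 126421
T ≈ 28.78 °C (positive, so assuming full melt was valid).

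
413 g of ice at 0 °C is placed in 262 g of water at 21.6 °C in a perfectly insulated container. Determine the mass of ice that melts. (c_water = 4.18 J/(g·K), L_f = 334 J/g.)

Heat available from the water dropping to 0 °C: 262·4.18·21.6 = 23655 J.
To melt every bit of ice: 413·334 = 137942 J.
23655 J < 137942 J, so only part of the ice melts and the system sits at 0 °C.
Mass melted = 23655/334 ≈ 70.82 g.

m_melted ≈ 70.8 g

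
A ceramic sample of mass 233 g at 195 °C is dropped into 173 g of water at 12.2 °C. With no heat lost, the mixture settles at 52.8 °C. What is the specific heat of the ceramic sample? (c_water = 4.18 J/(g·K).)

c ≈ 0.886 J/(g·K)

Heat lost by the ceramic sample = heat gained by the water:
233×c×(195 − 52.8) = 173×4.18×(52.8 − 12.2)
33133 c = 29359  ⇒  c ≈ 0.8861 J/(g·K)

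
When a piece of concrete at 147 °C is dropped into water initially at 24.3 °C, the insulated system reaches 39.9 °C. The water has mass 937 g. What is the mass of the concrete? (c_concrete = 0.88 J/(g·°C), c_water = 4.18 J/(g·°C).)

Heat lost by the concrete = heat gained by the water:
m×0.88×(147 − 39.9) = 937×4.18×(39.9 − 24.3)
94.25 m = 61100  ⇒  m ≈ 648.3 g

m ≈ 648 g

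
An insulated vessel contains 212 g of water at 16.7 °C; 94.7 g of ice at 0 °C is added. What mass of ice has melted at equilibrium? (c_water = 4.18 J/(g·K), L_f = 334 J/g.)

m_melted ≈ 44.3 g

Cooling the water to 0 °C releases 212·4.18·16.7 = 14799 J.
Fully melting the ice requires m_ice L_f = 94.7·334 = 31630 J.
Since 14799 < 31630 J, not all the ice melts; equilibrium is at 0 °C.
m_melt = 14799 / L_f = 44.31 g.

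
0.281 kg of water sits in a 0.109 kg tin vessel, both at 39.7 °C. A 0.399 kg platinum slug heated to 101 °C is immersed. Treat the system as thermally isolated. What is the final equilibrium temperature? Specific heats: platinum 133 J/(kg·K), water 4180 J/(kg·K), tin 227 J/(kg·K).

Conservation of energy gives ΣQ = 0:
0.399·133·(T − 101) + 0.281·4180·(T − 39.7) + 0.109·227·(T − 39.7) = 0
1252.4 T = 52973
T ≈ 42.30 °C

T_f ≈ 42.3 °C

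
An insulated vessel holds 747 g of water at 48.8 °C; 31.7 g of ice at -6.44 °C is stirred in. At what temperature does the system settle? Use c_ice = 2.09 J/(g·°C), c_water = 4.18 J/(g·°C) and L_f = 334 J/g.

T_f ≈ 43.4 °C

Let T be the final temperature. ΣQ_i = 0:
warm ice to 0 °C: 31.7·2.09·(0 − (-6.44)) = 426.67; latent heat to melt: 31.7·334 = 10588; warm the meltwater: 132.51 T; water: 3122.5(T − 48.8)
3255 T = 152376 − 11014 = 141362
T ≈ 43.43 °C — above 0 °C, consistent with complete melting.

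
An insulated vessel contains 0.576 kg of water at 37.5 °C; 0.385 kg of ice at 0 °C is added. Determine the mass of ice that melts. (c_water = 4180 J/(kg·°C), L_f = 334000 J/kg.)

Cooling the water to 0 °C releases 0.576·4180·37.5 = 90288 J.
To melt every bit of ice: 0.385·334000 = 128590 J.
That's not enough to melt it all — equilibrium is at 0 °C with ice remaining.
m_melted·334000 = 90288  ⇒  m_melted ≈ 0.2703 kg.

m_melted ≈ 0.27 kg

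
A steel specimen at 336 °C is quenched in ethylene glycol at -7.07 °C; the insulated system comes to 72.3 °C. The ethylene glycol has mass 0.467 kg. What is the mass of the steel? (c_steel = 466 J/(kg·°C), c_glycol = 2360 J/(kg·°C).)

m ≈ 0.712 kg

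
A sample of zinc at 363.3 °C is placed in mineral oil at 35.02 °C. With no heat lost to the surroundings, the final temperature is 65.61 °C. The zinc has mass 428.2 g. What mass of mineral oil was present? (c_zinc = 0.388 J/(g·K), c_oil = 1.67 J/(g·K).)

Energy conservation, ΣQ = 0:
428.2·0.388·(65.61 − 363.3) + m·1.67·(65.61 − 35.02) = 0
51.09 m = 49459
m = 49459/51.09 ≈ 968.2 g

m ≈ 968 g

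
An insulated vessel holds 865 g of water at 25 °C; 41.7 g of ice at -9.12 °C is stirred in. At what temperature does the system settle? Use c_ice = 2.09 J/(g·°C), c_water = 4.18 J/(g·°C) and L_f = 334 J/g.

T_f ≈ 20.0 °C

Heat gained plus heat lost sum to zero:
ice -9.12→0 °C: 41.7×2.09×9.12 = 794.84; fusion: m_ice L_f = 41.7×334 = 13928; warm the meltwater: 174.31 T; water: 3615.7(T − 25)
3790 T = 90392 − 14723 = 75670
T ≈ 19.97 °C. Since T > 0 °C, the all-ice-melts assumption holds.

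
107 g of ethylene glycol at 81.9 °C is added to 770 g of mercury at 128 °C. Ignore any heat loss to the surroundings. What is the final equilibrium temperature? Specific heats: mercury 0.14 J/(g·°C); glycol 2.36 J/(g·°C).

Heat gained plus heat lost sum to zero:
770*0.14*(T − 128) + 107*2.36*(T − 81.9) = 0
107.8(T − 128) + 252.52(T − 81.9) = 0
360.32 T = 34480
T = 34480/360.32 ≈ 95.69 °C

T_f ≈ 95.7 °C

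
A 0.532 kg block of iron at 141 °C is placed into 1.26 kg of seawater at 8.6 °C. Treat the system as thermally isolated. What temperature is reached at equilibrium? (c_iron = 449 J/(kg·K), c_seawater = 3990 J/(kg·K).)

|Q_iron| = |Q_seawater|:
0.532×449×(141 − T) = 1.26×3990×(T − 8.6)
238.87(141 − T) = 5027.4(T − 8.6)
5266.3 T = 76916  ⇒  T ≈ 14.61 °C

T_f ≈ 14.6 °C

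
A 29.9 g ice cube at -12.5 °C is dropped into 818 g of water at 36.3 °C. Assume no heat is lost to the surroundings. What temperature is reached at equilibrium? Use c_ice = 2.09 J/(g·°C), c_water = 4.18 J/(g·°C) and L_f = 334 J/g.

T_f ≈ 32.0 °C

Net heat exchanged in the isolated system is zero:
ice -12.5→0 °C: 29.9×2.09×12.5 = 781.14
  melt ice: 29.9×334 = 9986.6
  meltwater 0→T: 29.9×4.18×T = 124.98 T
  water cools: 818×4.18×(T − 36.3) = 3419.2(T − 36.3)
3544.2 T = 124118 − 10768 = 113351
T ≈ 31.98 °C (positive, so assuming full melt was valid).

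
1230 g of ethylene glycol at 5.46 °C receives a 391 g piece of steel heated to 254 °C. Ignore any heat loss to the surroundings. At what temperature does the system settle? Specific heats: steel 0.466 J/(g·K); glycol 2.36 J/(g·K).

T_f ≈ 20.1 °C

Let T be the final temperature. ΣQ_i = 0:
391*0.466*(T − 254) + 1230*2.36*(T − 5.46) = 0
3085 T = 62130
T = 62130/3085 ≈ 20.14 °C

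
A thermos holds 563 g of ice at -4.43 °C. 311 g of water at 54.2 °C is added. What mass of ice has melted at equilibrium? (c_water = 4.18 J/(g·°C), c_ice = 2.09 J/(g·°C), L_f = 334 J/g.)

Heat available from the water dropping to 0 °C: 311·4.18·54.2 = 70459 J.
Warming the ice to 0 °C takes 563·2.09·4.43 = 5212.6 J, leaving 65246 J for melting.
Melting all 563 g of ice would need 563·334 = 188042 J.
Since 65246 < 188042 J, not all the ice melts; equilibrium is at 0 °C.
Mass melted = 65246/334 ≈ 195.3 g.

m_melted ≈ 195 g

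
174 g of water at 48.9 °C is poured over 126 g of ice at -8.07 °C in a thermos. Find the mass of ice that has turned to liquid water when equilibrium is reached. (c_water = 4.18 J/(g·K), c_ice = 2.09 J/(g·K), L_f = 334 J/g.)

Water can give up m c ΔT = 174×4.18×48.9 = 35566 J before reaching 0 °C.
Warming the ice to 0 °C takes 126×2.09×8.07 = 2125.2 J, leaving 33441 J for melting.
Fully melting the ice requires m_ice L_f = 126×334 = 42084 J.
33441 J < 42084 J, so only part of the ice melts and the system sits at 0 °C.
m_melted×334 = 33441  ⇒  m_melted ≈ 100.1 g.

m_melted ≈ 100 g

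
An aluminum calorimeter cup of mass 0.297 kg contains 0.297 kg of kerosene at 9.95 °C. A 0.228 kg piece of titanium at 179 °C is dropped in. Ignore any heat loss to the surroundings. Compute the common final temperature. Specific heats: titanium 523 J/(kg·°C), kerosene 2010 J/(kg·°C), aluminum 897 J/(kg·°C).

T_f ≈ 30.5 °C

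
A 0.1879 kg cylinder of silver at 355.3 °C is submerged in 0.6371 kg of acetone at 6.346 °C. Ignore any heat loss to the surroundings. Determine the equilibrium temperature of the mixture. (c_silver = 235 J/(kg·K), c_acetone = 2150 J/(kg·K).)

Energy conservation, ΣQ = 0:
0.1879×235×(T − 355.3) + 0.6371×2150×(T − 6.346) = 0
(44.16 + 1369.8) T = 44.16×355.3 + 1369.8×6.346
T = 24381/1413.9 ≈ 17.24 °C

T_f ≈ 17.2 °C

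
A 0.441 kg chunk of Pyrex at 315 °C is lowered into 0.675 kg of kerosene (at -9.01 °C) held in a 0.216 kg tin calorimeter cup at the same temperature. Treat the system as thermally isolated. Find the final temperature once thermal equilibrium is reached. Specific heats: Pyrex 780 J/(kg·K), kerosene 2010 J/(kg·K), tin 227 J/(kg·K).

T_f ≈ 54.7 °C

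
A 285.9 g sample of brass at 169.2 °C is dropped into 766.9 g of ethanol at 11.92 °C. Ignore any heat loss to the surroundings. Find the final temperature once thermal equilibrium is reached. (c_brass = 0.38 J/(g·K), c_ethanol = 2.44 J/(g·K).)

T_f ≈ 20.6 °C

Energy conservation, ΣQ = 0:
285.9*0.38*(T − 169.2) + 766.9*2.44*(T − 11.92) = 0
(108.64 + 1871.2) T = 108.64*169.2 + 1871.2*11.92
T = 40687/1979.9 ≈ 20.55 °C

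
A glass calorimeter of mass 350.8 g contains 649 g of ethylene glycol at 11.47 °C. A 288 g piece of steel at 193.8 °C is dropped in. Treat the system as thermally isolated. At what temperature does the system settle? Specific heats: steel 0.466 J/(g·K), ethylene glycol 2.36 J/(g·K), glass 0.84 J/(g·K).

T_f ≈ 24.0 °C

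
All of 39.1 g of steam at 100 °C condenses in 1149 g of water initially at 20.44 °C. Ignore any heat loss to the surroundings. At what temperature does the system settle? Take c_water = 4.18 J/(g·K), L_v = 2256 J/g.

T_f ≈ 40.8 °C

Net heat exchanged in the isolated system is zero:
condense steam: −39.1×2256 = −88210
  condensate cools 100→T: 39.1×4.18×(T − 100) = 163.44(T − 100)
  original water: 4802.8(T − 20.44)
4966.3 T = 88210 + 16344 + 98170 = 202723
T ≈ 40.82 °C — below 100 °C, confirming all the steam condensed.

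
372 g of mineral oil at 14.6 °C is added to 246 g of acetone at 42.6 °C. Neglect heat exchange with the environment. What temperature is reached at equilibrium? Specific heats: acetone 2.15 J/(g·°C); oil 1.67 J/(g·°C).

With ΣQ=0 the equilibrium temperature is the m·c-weighted mean:
T_f = (528.9×42.6 + 621.24×14.6) / (528.9 + 621.24)
    = 31601 / 1150.1 ≈ 27.48 °C

T_f ≈ 27.5 °C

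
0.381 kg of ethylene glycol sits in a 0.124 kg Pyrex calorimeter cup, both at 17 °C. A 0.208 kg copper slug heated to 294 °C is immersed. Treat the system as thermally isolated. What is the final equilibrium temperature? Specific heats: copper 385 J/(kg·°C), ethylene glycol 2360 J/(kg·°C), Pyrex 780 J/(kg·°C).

Heat gained plus heat lost sum to zero:
0.208*385*(T − 294) + 0.381*2360*(T − 17) + 0.124*780*(T − 17) = 0
80.08(T − 294) + 899.16(T − 17) + 96.72(T − 17) = 0
(80.08 + 899.16 + 96.72) T = 80.08*294 + 899.16*17 + 96.72*17
T = 40473 / 1076 = 37.6 °C

T_f ≈ 37.6 °C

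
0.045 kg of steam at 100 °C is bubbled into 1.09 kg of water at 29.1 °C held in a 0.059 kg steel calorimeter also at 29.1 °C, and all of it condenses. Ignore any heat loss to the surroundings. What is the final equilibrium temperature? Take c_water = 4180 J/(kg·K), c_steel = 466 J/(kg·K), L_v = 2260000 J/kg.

Energy balance with sensible and latent terms:
condense steam: −0.045·2260000 = −101700; condensate cools 100→T: 0.045·4180·(T − 100) = 188.1(T − 100); water warms: 1.09·4180·(T − 29.1) = 4556.2(T − 29.1); cup: 27.49(T − 29.1)
4771.8 T = 101700 + 18810 + 133385 = 253895
T ≈ 53.21 °C — below 100 °C, confirming all the steam condensed.

T_f ≈ 53.2 °C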